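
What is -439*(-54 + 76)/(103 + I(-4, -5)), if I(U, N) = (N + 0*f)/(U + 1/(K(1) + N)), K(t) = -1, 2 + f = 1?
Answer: -48290/521 ≈ -92.687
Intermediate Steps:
f = -1 (f = -2 + 1 = -1)
I(U, N) = N/(U + 1/(-1 + N)) (I(U, N) = (N + 0*(-1))/(U + 1/(-1 + N)) = (N + 0)/(U + 1/(-1 + N)) = N/(U + 1/(-1 + N)))
-439*(-54 + 76)/(103 + I(-4, -5)) = -439*(-54 + 76)/(103 - 5*(-1 - 5)/(1 - 1*(-4) - 5*(-4))) = -9658/(103 - 5*(-6)/(1 + 4 + 20)) = -9658/(103 - 5*(-6)/25) = -9658/(103 - 5*1/25*(-6)) = -9658/(103 + 6/5) = -9658/521/5 = -9658*5/521 = -439*110/521 = -48290/521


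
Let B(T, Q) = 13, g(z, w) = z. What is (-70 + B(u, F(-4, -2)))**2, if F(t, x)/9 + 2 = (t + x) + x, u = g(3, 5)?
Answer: 3249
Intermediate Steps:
u = 3
F(t, x) = -18 + 9*t + 18*x (F(t, x) = -18 + 9*((t + x) + x) = -18 + 9*(t + 2*x) = -18 + (9*t + 18*x) = -18 + 9*t + 18*x)
(-70 + B(u, F(-4, -2)))**2 = (-70 + 13)**2 = (-57)**2 = 3249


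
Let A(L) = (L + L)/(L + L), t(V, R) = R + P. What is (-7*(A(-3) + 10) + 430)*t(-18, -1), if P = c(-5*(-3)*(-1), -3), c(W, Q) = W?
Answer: -5648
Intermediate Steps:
P = -15 (P = -5*(-3)*(-1) = 15*(-1) = -15)
t(V, R) = -15 + R (t(V, R) = R - 15 = -15 + R)
A(L) = 1 (A(L) = (2*L)/((2*L)) = (2*L)*(1/(2*L)) = 1)
(-7*(A(-3) + 10) + 430)*t(-18, -1) = (-7*(1 + 10) + 430)*(-15 - 1) = (-7*11 + 430)*(-16) = (-77 + 430)*(-16) = 353*(-16) = -5648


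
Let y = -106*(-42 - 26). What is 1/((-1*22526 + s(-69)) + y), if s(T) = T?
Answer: -1/15387 ≈ -6.4990e-5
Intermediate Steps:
y = 7208 (y = -106*(-68) = 7208)
1/((-1*22526 + s(-69)) + y) = 1/((-1*22526 - 69) + 7208) = 1/((-22526 - 69) + 7208) = 1/(-22595 + 7208) = 1/(-15387) = -1/15387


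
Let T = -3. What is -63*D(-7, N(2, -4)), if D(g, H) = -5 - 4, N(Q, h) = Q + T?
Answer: 567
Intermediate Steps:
N(Q, h) = -3 + Q (N(Q, h) = Q - 3 = -3 + Q)
D(g, H) = -9
-63*D(-7, N(2, -4)) = -63*(-9) = 567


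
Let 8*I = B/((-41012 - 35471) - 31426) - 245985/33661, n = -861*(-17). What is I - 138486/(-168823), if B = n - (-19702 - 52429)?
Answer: -32762370904303/169164131857304 ≈ -0.19367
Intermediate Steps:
n = 14637 (n = -1*(-14637) = 14637)
B = 86768 (B = 14637 - (-19702 - 52429) = 14637 - 1*(-72131) = 14637 + 72131 = 86768)
I = -1016023897/1002020648 (I = (86768/((-41012 - 35471) - 31426) - 245985/33661)/8 = (86768/(-76483 - 31426) - 245985*1/33661)/8 = (86768/(-107909) - 245985/33661)/8 = (86768*(-1/107909) - 245985/33661)/8 = (-2992/3721 - 245985/33661)/8 = (⅛)*(-1016023897/125252581) = -1016023897/1002020648 ≈ -1.0140)
I - 138486/(-168823) = -1016023897/1002020648 - 138486/(-168823) = -1016023897/1002020648 - 138486*(-1/168823) = -1016023897/1002020648 + 138486/168823 = -32762370904303/169164131857304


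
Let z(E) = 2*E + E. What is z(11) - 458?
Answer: -425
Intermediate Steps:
z(E) = 3*E
z(11) - 458 = 3*11 - 458 = 33 - 458 = -425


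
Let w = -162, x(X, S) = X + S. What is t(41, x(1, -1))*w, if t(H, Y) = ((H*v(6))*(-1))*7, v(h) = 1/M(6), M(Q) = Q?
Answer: 7749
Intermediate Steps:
x(X, S) = S + X
v(h) = ⅙ (v(h) = 1/6 = ⅙)
t(H, Y) = -7*H/6 (t(H, Y) = ((H*(⅙))*(-1))*7 = ((H/6)*(-1))*7 = -H/6*7 = -7*H/6)
t(41, x(1, -1))*w = -7/6*41*(-162) = -287/6*(-162) = 7749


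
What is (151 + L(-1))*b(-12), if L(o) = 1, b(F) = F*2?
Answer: -3648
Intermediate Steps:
b(F) = 2*F
(151 + L(-1))*b(-12) = (151 + 1)*(2*(-12)) = 152*(-24) = -3648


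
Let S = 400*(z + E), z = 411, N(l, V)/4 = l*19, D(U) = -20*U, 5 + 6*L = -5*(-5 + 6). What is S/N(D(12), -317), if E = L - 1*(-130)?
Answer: -4045/342 ≈ -11.827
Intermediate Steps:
L = -5/3 (L = -5/6 + (-5*(-5 + 6))/6 = -5/6 + (-5*1)/6 = -5/6 + (1/6)*(-5) = -5/6 - 5/6 = -5/3 ≈ -1.6667)
N(l, V) = 76*l (N(l, V) = 4*(l*19) = 4*(19*l) = 76*l)
E = 385/3 (E = -5/3 - 1*(-130) = -5/3 + 130 = 385/3 ≈ 128.33)
S = 647200/3 (S = 400*(411 + 385/3) = 400*(1618/3) = 647200/3 ≈ 2.1573e+5)
S/N(D(12), -317) = 647200/(3*((76*(-20*12)))) = 647200/(3*((76*(-240)))) = (647200/3)/(-18240) = (647200/3)*(-1/18240) = -4045/342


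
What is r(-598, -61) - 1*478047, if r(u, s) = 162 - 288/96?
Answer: -477888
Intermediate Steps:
r(u, s) = 159 (r(u, s) = 162 - 288*1/96 = 162 - 3 = 159)
r(-598, -61) - 1*478047 = 159 - 1*478047 = 159 - 478047 = -477888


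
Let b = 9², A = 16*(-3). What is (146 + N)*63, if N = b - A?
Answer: 17325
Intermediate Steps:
A = -48
b = 81
N = 129 (N = 81 - 1*(-48) = 81 + 48 = 129)
(146 + N)*63 = (146 + 129)*63 = 275*63 = 17325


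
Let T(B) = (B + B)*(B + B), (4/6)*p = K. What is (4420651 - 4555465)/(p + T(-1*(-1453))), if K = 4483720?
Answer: -67407/7585208 ≈ -0.0088866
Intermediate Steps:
p = 6725580 (p = (3/2)*4483720 = 6725580)
T(B) = 4*B² (T(B) = (2*B)*(2*B) = 4*B²)
(4420651 - 4555465)/(p + T(-1*(-1453))) = (4420651 - 4555465)/(6725580 + 4*(-1*(-1453))²) = -134814/(6725580 + 4*1453²) = -134814/(6725580 + 4*2111209) = -134814/(6725580 + 8444836) = -134814/15170416 = -134814*1/15170416 = -67407/7585208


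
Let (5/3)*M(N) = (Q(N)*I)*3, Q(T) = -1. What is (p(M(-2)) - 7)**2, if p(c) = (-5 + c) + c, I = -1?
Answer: 1764/25 ≈ 70.560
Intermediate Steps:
M(N) = 9/5 (M(N) = 3*(-1*(-1)*3)/5 = 3*(1*3)/5 = (3/5)*3 = 9/5)
p(c) = -5 + 2*c
(p(M(-2)) - 7)**2 = ((-5 + 2*(9/5)) - 7)**2 = ((-5 + 18/5) - 7)**2 = (-7/5 - 7)**2 = (-42/5)**2 = 1764/25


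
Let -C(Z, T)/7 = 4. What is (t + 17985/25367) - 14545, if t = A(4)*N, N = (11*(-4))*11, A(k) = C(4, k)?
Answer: -25171446/25367 ≈ -992.29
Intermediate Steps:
C(Z, T) = -28 (C(Z, T) = -7*4 = -28)
A(k) = -28
N = -484 (N = -44*11 = -484)
t = 13552 (t = -28*(-484) = 13552)
(t + 17985/25367) - 14545 = (13552 + 17985/25367) - 14545 = 343791569/25367 - 14545 = -25171446/25367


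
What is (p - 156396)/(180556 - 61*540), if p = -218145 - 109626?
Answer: -484167/147616 ≈ -3.2799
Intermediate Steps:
p = -327771
(p - 156396)/(180556 - 61*540) = (-327771 - 156396)/(180556 - 61*540) = -484167/(180556 - 32940) = -484167/147616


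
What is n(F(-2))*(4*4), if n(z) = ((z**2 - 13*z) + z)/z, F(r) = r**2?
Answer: -128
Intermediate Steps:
n(z) = (z**2 - 12*z)/z
n(F(-2))*(4*4) = (-12 + (-2)**2)*(4*4) = (-12 + 4)*16 = -8*16 = -128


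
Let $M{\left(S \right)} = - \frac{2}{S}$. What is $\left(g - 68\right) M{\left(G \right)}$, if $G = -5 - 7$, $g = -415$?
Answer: $- \frac{161}{2} \approx -80.5$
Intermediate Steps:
$G = -12$ ($G = -5 - 7 = -12$)
$\left(g - 68\right) M{\left(G \right)} = \left(-415 - 68\right) \left(- \frac{2}{-12}\right) = - 483 \left(\left(-2\right) \left(- \frac{1}{12}\right)\right) = \left(-483\right) \frac{1}{6} = - \frac{161}{2}$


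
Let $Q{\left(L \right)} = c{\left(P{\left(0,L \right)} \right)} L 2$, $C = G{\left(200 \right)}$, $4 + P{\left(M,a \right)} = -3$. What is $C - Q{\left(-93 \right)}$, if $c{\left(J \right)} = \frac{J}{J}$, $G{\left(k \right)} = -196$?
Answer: $-10$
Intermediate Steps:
$P{\left(M,a \right)} = -7$ ($P{\left(M,a \right)} = -4 - 3 = -7$)
$c{\left(J \right)} = 1$
$C = -196$
$Q{\left(L \right)} = 2 L$ ($Q{\left(L \right)} = 1 L 2 = L 2 = 2 L$)
$C - Q{\left(-93 \right)} = -196 - 2 \left(-93\right) = -196 - -186 = -196 + 186 = -10$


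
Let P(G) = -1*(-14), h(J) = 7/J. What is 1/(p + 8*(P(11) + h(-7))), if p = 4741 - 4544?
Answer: 1/301 ≈ 0.0033223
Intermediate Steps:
P(G) = 14
p = 197
1/(p + 8*(P(11) + h(-7))) = 1/(197 + 8*(14 + 7/(-7))) = 1/(197 + 8*(14 + 7*(-⅐))) = 1/(197 + 8*(14 - 1)) = 1/(197 + 8*13) = 1/(197 + 104) = 1/301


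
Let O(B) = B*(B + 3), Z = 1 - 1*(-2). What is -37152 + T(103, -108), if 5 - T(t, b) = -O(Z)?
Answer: -37129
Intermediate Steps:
Z = 3 (Z = 1 + 2 = 3)
O(B) = B*(3 + B)
T(t, b) = 23 (T(t, b) = 5 - (-1)*3*(3 + 3) = 5 - (-1)*3*6 = 5 - (-1)*18 = 5 - 1*(-18) = 5 + 18 = 23)
-37152 + T(103, -108) = -37152 + 23 = -37129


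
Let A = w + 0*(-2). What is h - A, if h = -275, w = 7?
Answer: -282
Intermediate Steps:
A = 7 (A = 7 + 0*(-2) = 7 + 0 = 7)
h - A = -275 - 1*7 = -275 - 7 = -282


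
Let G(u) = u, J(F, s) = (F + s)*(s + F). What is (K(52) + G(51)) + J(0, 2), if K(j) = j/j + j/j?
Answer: 57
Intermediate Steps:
K(j) = 2 (K(j) = 1 + 1 = 2)
J(F, s) = (F + s)² (J(F, s) = (F + s)*(F + s) = (F + s)²)
(K(52) + G(51)) + J(0, 2) = (2 + 51) + (0 + 2)² = 53 + 2² = 53 + 4 = 57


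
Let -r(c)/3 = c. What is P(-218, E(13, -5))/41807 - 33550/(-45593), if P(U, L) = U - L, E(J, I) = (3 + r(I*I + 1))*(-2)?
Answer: 1385846626/1906106551 ≈ 0.72706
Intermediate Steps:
r(c) = -3*c
E(J, I) = 6*I² (E(J, I) = (3 - 3*(I*I + 1))*(-2) = (3 - 3*(I² + 1))*(-2) = (3 - 3*(1 + I²))*(-2) = (3 + (-3 - 3*I²))*(-2) = -3*I²*(-2) = 6*I²)
P(-218, E(13, -5))/41807 - 33550/(-45593) = (-218 - 6*(-5)²)/41807 - 33550/(-45593) = (-218 - 6*25)*(1/41807) - 33550*(-1/45593) = (-218 - 1*150)*(1/41807) + 33550/45593 = (-218 - 150)*(1/41807) + 33550/45593 = -368*1/41807 + 33550/45593 = -368/41807 + 33550/45593 = 1385846626/1906106551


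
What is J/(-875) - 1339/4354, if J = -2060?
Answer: 31827/15550 ≈ 2.0468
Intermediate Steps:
J/(-875) - 1339/4354 = -2060/(-875) - 1339/4354 = -2060*(-1/875) - 1339*1/4354 = 412/175 - 1339/4354 = 31827/15550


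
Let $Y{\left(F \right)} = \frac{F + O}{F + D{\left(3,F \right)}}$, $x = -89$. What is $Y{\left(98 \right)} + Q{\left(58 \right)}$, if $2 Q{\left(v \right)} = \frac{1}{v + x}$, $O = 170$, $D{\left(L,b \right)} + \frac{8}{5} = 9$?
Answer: $\frac{2663}{1054} \approx 2.5266$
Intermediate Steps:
$D{\left(L,b \right)} = \frac{37}{5}$ ($D{\left(L,b \right)} = - \frac{8}{5} + 9 = \frac{37}{5}$)
$Q{\left(v \right)} = \frac{1}{2 \left(-89 + v\right)}$ ($Q{\left(v \right)} = \frac{1}{2 \left(v - 89\right)} = \frac{1}{2 \left(-89 + v\right)}$)
$Y{\left(F \right)} = \frac{170 + F}{\frac{37}{5} + F}$ ($Y{\left(F \right)} = \frac{F + 170}{F + \frac{37}{5}} = \frac{170 + F}{\frac{37}{5} + F}$)
$Y{\left(98 \right)} + Q{\left(58 \right)} = \frac{5 \left(170 + 98\right)}{37 + 5 \cdot 98} + \frac{1}{2 \left(-89 + 58\right)} = 5 \frac{1}{37 + 490} \cdot 268 + \frac{1}{2 \left(-31\right)} = 5 \cdot \frac{1}{527} \cdot 268 + \frac{1}{2} \left(- \frac{1}{31}\right) = 5 \cdot \frac{1}{527} \cdot 268 - \frac{1}{62} = \frac{1340}{527} - \frac{1}{62} = \frac{2663}{1054}$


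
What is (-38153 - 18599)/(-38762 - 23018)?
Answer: 14188/15445 ≈ 0.91861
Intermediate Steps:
(-38153 - 18599)/(-38762 - 23018) = -56752/(-61780) = -56752*(-1/61780) = 14188/15445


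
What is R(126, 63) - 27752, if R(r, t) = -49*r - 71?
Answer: -33997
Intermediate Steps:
R(r, t) = -71 - 49*r
R(126, 63) - 27752 = (-71 - 49*126) - 27752 = (-71 - 6174) - 27752 = -6245 - 27752 = -33997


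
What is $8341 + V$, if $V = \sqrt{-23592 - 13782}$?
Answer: $8341 + i \sqrt{37374} \approx 8341.0 + 193.32 i$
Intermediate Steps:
$V = i \sqrt{37374}$ ($V = \sqrt{-23592 - 13782} = \sqrt{-37374} = i \sqrt{37374} \approx 193.32 i$)
$8341 + V = 8341 + i \sqrt{37374}$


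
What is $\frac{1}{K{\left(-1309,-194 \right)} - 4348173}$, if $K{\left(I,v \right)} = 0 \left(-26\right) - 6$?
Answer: $- \frac{1}{4348179} \approx -2.2998 \cdot 10^{-7}$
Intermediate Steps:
$K{\left(I,v \right)} = -6$ ($K{\left(I,v \right)} = 0 - 6 = -6$)
$\frac{1}{K{\left(-1309,-194 \right)} - 4348173} = \frac{1}{-6 - 4348173} = \frac{1}{-4348179} = - \frac{1}{4348179}$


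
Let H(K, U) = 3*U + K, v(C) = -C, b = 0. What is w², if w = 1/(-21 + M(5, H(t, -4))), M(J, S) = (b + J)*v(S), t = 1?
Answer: 1/1156 ≈ 0.00086505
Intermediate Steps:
H(K, U) = K + 3*U
M(J, S) = -J*S (M(J, S) = (0 + J)*(-S) = J*(-S) = -J*S)
w = 1/34 (w = 1/(-21 - 1*5*(1 + 3*(-4))) = 1/(-21 - 1*5*(1 - 12)) = 1/(-21 - 1*5*(-11)) = 1/(-21 + 55) = 1/34 ≈ 0.029412)
w² = (1/34)² = 1/1156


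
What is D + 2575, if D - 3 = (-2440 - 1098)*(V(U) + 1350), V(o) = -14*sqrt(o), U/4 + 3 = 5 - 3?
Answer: -4773722 + 99064*I ≈ -4.7737e+6 + 99064.0*I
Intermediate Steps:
U = -4 (U = -12 + 4*(5 - 3) = -12 + 4*2 = -12 + 8 = -4)
D = -4776297 + 99064*I (D = 3 + (-2440 - 1098)*(-28*I + 1350) = 3 - 3538*(-28*I + 1350) = 3 - 3538*(1350 - 28*I) = 3 + (-4776300 + 99064*I) = -4776297 + 99064*I ≈ -4.7763e+6 + 99064.0*I)
D + 2575 = (-4776297 + 99064*I) + 2575 = -4773722 + 99064*I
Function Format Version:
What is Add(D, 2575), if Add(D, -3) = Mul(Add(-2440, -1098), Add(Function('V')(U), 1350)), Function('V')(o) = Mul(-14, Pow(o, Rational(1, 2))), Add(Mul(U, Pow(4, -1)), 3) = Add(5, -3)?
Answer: Add(-4773722, Mul(99064, I)) ≈ Add(-4.7737e+6, Mul(99064., I))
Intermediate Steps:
U = -4 (U = Add(-12, Mul(4, Add(5, -3))) = Add(-12, Mul(4, 2)) = Add(-12, 8) = -4)
D = Add(-4776297, Mul(99064, I)) (D = Add(3, Mul(Add(-2440, -1098), Add(Mul(-14, Pow(-4, Rational(1, 2))), 1350))) = Add(3, Mul(-3538, Add(Mul(-14, Mul(2, I)), 1350))) = Add(3, Mul(-3538, Add(Mul(-28, I), 1350))) = Add(3, Mul(-3538, Add(1350, Mul(-28, I)))) = Add(3, Add(-4776300, Mul(99064, I))) = Add(-4776297, Mul(99064, I)) ≈ Add(-4.7763e+6, Mul(99064., I)))
Add(D, 2575) = Add(Add(-4776297, Mul(99064, I)), 2575) = Add(-4773722, Mul(99064, I))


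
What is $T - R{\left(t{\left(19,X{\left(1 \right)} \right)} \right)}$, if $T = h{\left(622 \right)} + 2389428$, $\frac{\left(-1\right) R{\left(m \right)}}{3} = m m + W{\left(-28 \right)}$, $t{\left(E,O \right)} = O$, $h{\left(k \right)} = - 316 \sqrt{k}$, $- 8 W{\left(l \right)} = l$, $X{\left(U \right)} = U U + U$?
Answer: $\frac{4778901}{2} - 316 \sqrt{622} \approx 2.3816 \cdot 10^{6}$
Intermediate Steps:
$X{\left(U \right)} = U + U^{2}$ ($X{\left(U \right)} = U^{2} + U = U + U^{2}$)
$W{\left(l \right)} = - \frac{l}{8}$
$R{\left(m \right)} = - \frac{21}{2} - 3 m^{2}$ ($R{\left(m \right)} = - 3 \left(m m - - \frac{7}{2}\right) = - 3 \left(m^{2} + \frac{7}{2}\right) = - 3 \left(\frac{7}{2} + m^{2}\right) = - \frac{21}{2} - 3 m^{2}$)
$T = 2389428 - 316 \sqrt{622}$ ($T = - 316 \sqrt{622} + 2389428 = 2389428 - 316 \sqrt{622} \approx 2.3815 \cdot 10^{6}$)
$T - R{\left(t{\left(19,X{\left(1 \right)} \right)} \right)} = \left(2389428 - 316 \sqrt{622}\right) - \left(- \frac{21}{2} - 3 \left(1 \left(1 + 1\right)\right)^{2}\right) = \left(2389428 - 316 \sqrt{622}\right) - \left(- \frac{21}{2} - 3 \left(1 \cdot 2\right)^{2}\right) = \left(2389428 - 316 \sqrt{622}\right) - \left(- \frac{21}{2} - 3 \cdot 2^{2}\right) = \left(2389428 - 316 \sqrt{622}\right) - \left(- \frac{21}{2} - 12\right) = \left(2389428 - 316 \sqrt{622}\right) - - \frac{45}{2} = \left(2389428 - 316 \sqrt{622}\right) + \frac{45}{2} = \frac{4778901}{2} - 316 \sqrt{622}$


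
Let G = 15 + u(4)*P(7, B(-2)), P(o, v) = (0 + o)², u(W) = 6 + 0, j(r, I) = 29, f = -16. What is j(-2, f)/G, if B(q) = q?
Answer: 29/309 ≈ 0.093851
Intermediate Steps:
u(W) = 6
P(o, v) = o²
G = 309 (G = 15 + 6*7² = 15 + 6*49 = 15 + 294 = 309)
j(-2, f)/G = 29/309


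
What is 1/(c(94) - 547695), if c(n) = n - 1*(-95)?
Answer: -1/547506 ≈ -1.8265e-6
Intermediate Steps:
c(n) = 95 + n (c(n) = n + 95 = 95 + n)
1/(c(94) - 547695) = 1/((95 + 94) - 547695) = 1/(189 - 547695) = 1/(-547506) = -1/547506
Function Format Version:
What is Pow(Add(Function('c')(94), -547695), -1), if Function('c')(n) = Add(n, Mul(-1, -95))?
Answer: Rational(-1, 547506) ≈ -1.8265e-6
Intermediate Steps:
Function('c')(n) = Add(95, n) (Function('c')(n) = Add(n, 95) = Add(95, n))
Pow(Add(Function('c')(94), -547695), -1) = Pow(Add(Add(95, 94), -547695), -1) = Pow(Add(189, -547695), -1) = Pow(-547506, -1) = Rational(-1, 547506)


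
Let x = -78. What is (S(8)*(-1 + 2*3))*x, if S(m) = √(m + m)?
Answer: -1560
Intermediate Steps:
S(m) = √2*√m (S(m) = √(2*m) = √2*√m)
(S(8)*(-1 + 2*3))*x = ((√2*√8)*(-1 + 2*3))*(-78) = ((√2*(2*√2))*(-1 + 6))*(-78) = (4*5)*(-78) = 20*(-78) = -1560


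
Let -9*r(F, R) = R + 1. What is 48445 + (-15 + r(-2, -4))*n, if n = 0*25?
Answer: 48445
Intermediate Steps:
r(F, R) = -⅑ - R/9 (r(F, R) = -(R + 1)/9 = -(1 + R)/9 = -⅑ - R/9)
n = 0
48445 + (-15 + r(-2, -4))*n = 48445 + (-15 + (-⅑ - ⅑*(-4)))*0 = 48445 + (-15 + (-⅑ + 4/9))*0 = 48445 + (-15 + ⅓)*0 = 48445 - 44/3*0 = 48445 + 0 = 48445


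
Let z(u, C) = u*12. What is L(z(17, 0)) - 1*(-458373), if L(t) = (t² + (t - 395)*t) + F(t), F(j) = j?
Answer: 461229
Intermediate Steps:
z(u, C) = 12*u
L(t) = t + t² + t*(-395 + t) (L(t) = (t² + (t - 395)*t) + t = (t² + (-395 + t)*t) + t = (t² + t*(-395 + t)) + t = t + t² + t*(-395 + t))
L(z(17, 0)) - 1*(-458373) = 2*(12*17)*(-197 + 12*17) - 1*(-458373) = 2*204*(-197 + 204) + 458373 = 2*204*7 + 458373 = 2856 + 458373 = 461229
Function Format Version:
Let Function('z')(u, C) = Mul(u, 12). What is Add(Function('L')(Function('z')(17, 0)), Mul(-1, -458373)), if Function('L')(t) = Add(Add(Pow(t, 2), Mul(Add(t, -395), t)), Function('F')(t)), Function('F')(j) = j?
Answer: 461229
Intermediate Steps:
Function('z')(u, C) = Mul(12, u)
Function('L')(t) = Add(t, Pow(t, 2), Mul(t, Add(-395, t))) (Function('L')(t) = Add(Add(Pow(t, 2), Mul(Add(t, -395), t)), t) = Add(Add(Pow(t, 2), Mul(Add(-395, t), t)), t) = Add(Add(Pow(t, 2), Mul(t, Add(-395, t))), t) = Add(t, Pow(t, 2), Mul(t, Add(-395, t))))
Add(Function('L')(Function('z')(17, 0)), Mul(-1, -458373)) = Add(Mul(2, Mul(12, 17), Add(-197, Mul(12, 17))), Mul(-1, -458373)) = Add(Mul(2, 204, Add(-197, 204)), 458373) = Add(Mul(2, 204, 7), 458373) = Add(2856, 458373) = 461229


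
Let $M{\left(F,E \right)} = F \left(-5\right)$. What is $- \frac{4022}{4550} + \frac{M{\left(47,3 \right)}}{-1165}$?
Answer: $- \frac{361638}{530075} \approx -0.68224$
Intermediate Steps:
$M{\left(F,E \right)} = - 5 F$
$- \frac{4022}{4550} + \frac{M{\left(47,3 \right)}}{-1165} = - \frac{4022}{4550} + \frac{\left(-5\right) 47}{-1165} = \left(-4022\right) \frac{1}{4550} - - \frac{47}{233} = - \frac{2011}{2275} + \frac{47}{233} = - \frac{361638}{530075}$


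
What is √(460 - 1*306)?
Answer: √154 ≈ 12.410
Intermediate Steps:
√(460 - 1*306) = √(460 - 306) = √154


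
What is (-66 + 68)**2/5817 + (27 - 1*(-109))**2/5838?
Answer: 122012/38503 ≈ 3.1689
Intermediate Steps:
(-66 + 68)**2/5817 + (27 - 1*(-109))**2/5838 = 2**2*(1/5817) + (27 + 109)**2*(1/5838) = 4*(1/5817) + 136**2*(1/5838) = 4/5817 + 18496*(1/5838) = 4/5817 + 9248/2919 = 122012/38503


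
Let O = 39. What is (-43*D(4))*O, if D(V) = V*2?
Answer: -13416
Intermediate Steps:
D(V) = 2*V
(-43*D(4))*O = -86*4*39 = -43*8*39 = -344*39 = -13416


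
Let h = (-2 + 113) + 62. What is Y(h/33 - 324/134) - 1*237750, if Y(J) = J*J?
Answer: -1162206867725/4888521 ≈ -2.3774e+5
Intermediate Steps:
h = 173 (h = 111 + 62 = 173)
Y(J) = J²
Y(h/33 - 324/134) - 1*237750 = (173/33 - 324/134)² - 1*237750 = (173*(1/33) - 324*1/134)² - 237750 = (173/33 - 162/67)² - 237750 = (6245/2211)² - 237750 = 39000025/4888521 - 237750 = -1162206867725/4888521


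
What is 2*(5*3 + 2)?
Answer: 34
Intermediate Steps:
2*(5*3 + 2) = 2*(15 + 2) = 2*17 = 34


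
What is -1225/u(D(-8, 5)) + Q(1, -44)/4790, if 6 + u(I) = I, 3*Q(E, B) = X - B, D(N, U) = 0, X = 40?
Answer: 2933959/14370 ≈ 204.17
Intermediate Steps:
Q(E, B) = 40/3 - B/3 (Q(E, B) = (40 - B)/3 = 40/3 - B/3)
u(I) = -6 + I
-1225/u(D(-8, 5)) + Q(1, -44)/4790 = -1225/(-6 + 0) + (40/3 - ⅓*(-44))/4790 = -1225/(-6) + (40/3 + 44/3)*(1/4790) = -1225*(-⅙) + 28*(1/4790) = 1225/6 + 14/2395 = 2933959/14370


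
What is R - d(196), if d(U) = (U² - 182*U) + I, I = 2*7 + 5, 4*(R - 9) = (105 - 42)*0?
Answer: -2754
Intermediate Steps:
R = 9 (R = 9 + ((105 - 42)*0)/4 = 9 + (63*0)/4 = 9 + (¼)*0 = 9 + 0 = 9)
I = 19 (I = 14 + 5 = 19)
d(U) = 19 + U² - 182*U (d(U) = (U² - 182*U) + 19 = 19 + U² - 182*U)
R - d(196) = 9 - (19 + 196² - 182*196) = 9 - (19 + 38416 - 35672) = 9 - 1*2763 = 9 - 2763 = -2754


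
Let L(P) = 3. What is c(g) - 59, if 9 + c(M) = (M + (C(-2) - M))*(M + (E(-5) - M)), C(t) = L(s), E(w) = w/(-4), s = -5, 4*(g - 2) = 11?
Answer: -257/4 ≈ -64.250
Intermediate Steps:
g = 19/4 (g = 2 + (¼)*11 = 2 + 11/4 = 19/4 ≈ 4.7500)
E(w) = -w/4 (E(w) = w*(-¼) = -w/4)
C(t) = 3
c(M) = -21/4 (c(M) = -9 + (M + (3 - M))*(M + (-¼*(-5) - M)) = -9 + 3*(M + (5/4 - M)) = -9 + 3*(5/4) = -9 + 15/4 = -21/4)
c(g) - 59 = -21/4 - 59 = -257/4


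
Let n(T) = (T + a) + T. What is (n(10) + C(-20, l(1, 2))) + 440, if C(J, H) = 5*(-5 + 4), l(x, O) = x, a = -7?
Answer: 448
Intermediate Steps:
n(T) = -7 + 2*T (n(T) = (T - 7) + T = (-7 + T) + T = -7 + 2*T)
C(J, H) = -5 (C(J, H) = 5*(-1) = -5)
(n(10) + C(-20, l(1, 2))) + 440 = ((-7 + 2*10) - 5) + 440 = ((-7 + 20) - 5) + 440 = (13 - 5) + 440 = 8 + 440 = 448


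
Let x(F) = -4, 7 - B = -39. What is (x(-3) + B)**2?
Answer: 1764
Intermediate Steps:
B = 46 (B = 7 - 1*(-39) = 7 + 39 = 46)
(x(-3) + B)**2 = (-4 + 46)**2 = 42**2 = 1764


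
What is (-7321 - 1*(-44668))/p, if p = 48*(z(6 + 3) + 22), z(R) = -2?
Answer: 12449/320 ≈ 38.903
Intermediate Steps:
p = 960 (p = 48*(-2 + 22) = 48*20 = 960)
(-7321 - 1*(-44668))/p = (-7321 - 1*(-44668))/960 = (-7321 + 44668)*(1/960) = 37347*(1/960) = 12449/320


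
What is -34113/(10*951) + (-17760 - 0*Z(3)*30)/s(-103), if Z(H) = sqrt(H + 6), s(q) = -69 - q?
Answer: -28342907/53890 ≈ -525.94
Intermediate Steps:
Z(H) = sqrt(6 + H)
-34113/(10*951) + (-17760 - 0*Z(3)*30)/s(-103) = -34113/(10*951) + (-17760 - 0*sqrt(6 + 3)*30)/(-69 - 1*(-103)) = -34113/9510 + (-17760 - 0*sqrt(9)*30)/(-69 + 103) = -34113*1/9510 + (-17760 - 0*3*30)/34 = -11371/3170 + (-17760 - 0*30)*(1/34) = -11371/3170 + (-17760 - 1*0)*(1/34) = -11371/3170 + (-17760 + 0)*(1/34) = -11371/3170 - 17760*1/34 = -11371/3170 - 8880/17 = -28342907/53890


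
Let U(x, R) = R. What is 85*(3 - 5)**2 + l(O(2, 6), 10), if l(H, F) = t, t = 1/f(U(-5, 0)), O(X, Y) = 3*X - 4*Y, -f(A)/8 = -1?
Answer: 2721/8 ≈ 340.13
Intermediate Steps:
f(A) = 8 (f(A) = -8*(-1) = 8)
O(X, Y) = -4*Y + 3*X
t = 1/8 ≈ 0.12500
l(H, F) = 1/8
85*(3 - 5)**2 + l(O(2, 6), 10) = 85*(3 - 5)**2 + 1/8 = 85*(-2)**2 + 1/8 = 85*4 + 1/8 = 340 + 1/8 = 2721/8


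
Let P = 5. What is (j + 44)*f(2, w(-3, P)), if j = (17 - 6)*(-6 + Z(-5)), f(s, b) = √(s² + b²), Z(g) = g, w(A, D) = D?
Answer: -77*√29 ≈ -414.66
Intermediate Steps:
f(s, b) = √(b² + s²)
j = -121 (j = (17 - 6)*(-6 - 5) = 11*(-11) = -121)
(j + 44)*f(2, w(-3, P)) = (-121 + 44)*√(5² + 2²) = -77*√(25 + 4) = -77*√29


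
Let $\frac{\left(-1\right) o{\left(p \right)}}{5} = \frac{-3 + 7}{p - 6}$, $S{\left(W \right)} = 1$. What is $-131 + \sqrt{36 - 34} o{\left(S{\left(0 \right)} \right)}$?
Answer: $-131 + 4 \sqrt{2} \approx -125.34$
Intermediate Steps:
$o{\left(p \right)} = - \frac{20}{-6 + p}$ ($o{\left(p \right)} = - 5 \frac{-3 + 7}{p - 6} = - 5 \frac{4}{-6 + p} = - \frac{20}{-6 + p}$)
$-131 + \sqrt{36 - 34} o{\left(S{\left(0 \right)} \right)} = -131 + \sqrt{36 - 34} \left(- \frac{20}{-6 + 1}\right) = -131 + \sqrt{2} \left(- \frac{20}{-5}\right) = -131 + \sqrt{2} \left(\left(-20\right) \left(- \frac{1}{5}\right)\right) = -131 + \sqrt{2} \cdot 4 = -131 + 4 \sqrt{2}$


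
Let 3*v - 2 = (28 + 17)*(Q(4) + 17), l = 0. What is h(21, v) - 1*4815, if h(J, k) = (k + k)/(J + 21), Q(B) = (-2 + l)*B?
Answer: -302938/63 ≈ -4808.5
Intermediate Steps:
Q(B) = -2*B (Q(B) = (-2 + 0)*B = -2*B)
v = 407/3 (v = ⅔ + ((28 + 17)*(-2*4 + 17))/3 = ⅔ + (45*(-8 + 17))/3 = ⅔ + (45*9)/3 = ⅔ + (⅓)*405 = ⅔ + 135 = 407/3 ≈ 135.67)
h(J, k) = 2*k/(21 + J) (h(J, k) = (2*k)/(21 + J) = 2*k/(21 + J))
h(21, v) - 1*4815 = 2*(407/3)/(21 + 21) - 1*4815 = 2*(407/3)/42 - 4815 = 2*(407/3)*(1/42) - 4815 = 407/63 - 4815 = -302938/63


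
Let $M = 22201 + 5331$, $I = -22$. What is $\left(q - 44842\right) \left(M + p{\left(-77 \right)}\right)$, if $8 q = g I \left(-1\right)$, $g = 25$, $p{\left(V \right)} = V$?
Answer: $- \frac{4916998315}{4} \approx -1.2293 \cdot 10^{9}$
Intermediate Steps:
$q = \frac{275}{4}$ ($q = \frac{25 \left(-22\right) \left(-1\right)}{8} = \frac{\left(-550\right) \left(-1\right)}{8} = \frac{1}{8} \cdot 550 = \frac{275}{4} \approx 68.75$)
$M = 27532$
$\left(q - 44842\right) \left(M + p{\left(-77 \right)}\right) = \left(\frac{275}{4} - 44842\right) \left(27532 - 77\right) = \left(- \frac{179093}{4}\right) 27455 = - \frac{4916998315}{4}$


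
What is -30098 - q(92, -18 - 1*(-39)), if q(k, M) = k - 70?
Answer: -30120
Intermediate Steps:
q(k, M) = -70 + k
-30098 - q(92, -18 - 1*(-39)) = -30098 - (-70 + 92) = -30098 - 1*22 = -30098 - 22 = -30120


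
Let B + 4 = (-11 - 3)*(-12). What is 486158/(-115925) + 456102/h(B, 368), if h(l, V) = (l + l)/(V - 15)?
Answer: 9332114967863/19011700 ≈ 4.9086e+5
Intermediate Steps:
B = 164 (B = -4 + (-11 - 3)*(-12) = -4 - 14*(-12) = -4 + 168 = 164)
h(l, V) = 2*l/(-15 + V) (h(l, V) = (2*l)/(-15 + V) = 2*l/(-15 + V))
486158/(-115925) + 456102/h(B, 368) = 486158/(-115925) + 456102/((2*164/(-15 + 368))) = 486158*(-1/115925) + 456102/((2*164/353)) = -486158/115925 + 456102/((2*164*(1/353))) = -486158/115925 + 456102/(328/353) = -486158/115925 + 456102*(353/328) = -486158/115925 + 80502003/164 = 9332114967863/19011700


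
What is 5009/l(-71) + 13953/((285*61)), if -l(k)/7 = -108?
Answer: 32543311/4381020 ≈ 7.4283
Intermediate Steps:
l(k) = 756 (l(k) = -7*(-108) = 756)
5009/l(-71) + 13953/((285*61)) = 5009/756 + 13953/((285*61)) = 5009*(1/756) + 13953/17385 = 5009/756 + 13953*(1/17385) = 5009/756 + 4651/5795 = 32543311/4381020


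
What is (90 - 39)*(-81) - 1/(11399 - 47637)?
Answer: -149699177/36238 ≈ -4131.0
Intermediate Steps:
(90 - 39)*(-81) - 1/(11399 - 47637) = 51*(-81) - 1/(-36238) = -4131 - 1*(-1/36238) = -4131 + 1/36238 = -149699177/36238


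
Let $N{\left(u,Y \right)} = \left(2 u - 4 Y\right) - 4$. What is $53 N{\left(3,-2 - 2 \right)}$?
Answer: $954$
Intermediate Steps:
$N{\left(u,Y \right)} = -4 - 4 Y + 2 u$ ($N{\left(u,Y \right)} = \left(- 4 Y + 2 u\right) - 4 = -4 - 4 Y + 2 u$)
$53 N{\left(3,-2 - 2 \right)} = 53 \left(-4 - 4 \left(-2 - 2\right) + 2 \cdot 3\right) = 53 \left(-4 - 4 \left(-2 - 2\right) + 6\right) = 53 \left(-4 - -16 + 6\right) = 53 \left(-4 + 16 + 6\right) = 53 \cdot 18 = 954$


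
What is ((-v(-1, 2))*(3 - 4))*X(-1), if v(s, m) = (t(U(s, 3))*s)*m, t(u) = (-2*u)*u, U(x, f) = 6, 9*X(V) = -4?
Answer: -64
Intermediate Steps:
X(V) = -4/9 (X(V) = (⅑)*(-4) = -4/9)
t(u) = -2*u²
v(s, m) = -72*m*s (v(s, m) = ((-2*6²)*s)*m = ((-2*36)*s)*m = (-72*s)*m = -72*m*s)
((-v(-1, 2))*(3 - 4))*X(-1) = ((-(-72)*2*(-1))*(3 - 4))*(-4/9) = (-1*144*(-1))*(-4/9) = -144*(-1)*(-4/9) = 144*(-4/9) = -64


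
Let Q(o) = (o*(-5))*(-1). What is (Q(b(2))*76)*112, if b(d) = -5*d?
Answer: -425600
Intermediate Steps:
Q(o) = 5*o (Q(o) = -5*o*(-1) = 5*o)
(Q(b(2))*76)*112 = ((5*(-5*2))*76)*112 = ((5*(-10))*76)*112 = -50*76*112 = -3800*112 = -425600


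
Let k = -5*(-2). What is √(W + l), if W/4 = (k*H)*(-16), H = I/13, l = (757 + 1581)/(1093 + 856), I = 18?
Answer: I*√568108392982/25337 ≈ 29.748*I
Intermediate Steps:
l = 2338/1949 ≈ 1.1996
H = 18/13 ≈ 1.3846
k = 10
W = -11520/13 (W = 4*((10*(18/13))*(-16)) = 4*((180/13)*(-16)) = 4*(-2880/13) = -11520/13 ≈ -886.15)
√(W + l) = √(-11520/13 + 2338/1949) = √(-22422086/25337) = I*√568108392982/25337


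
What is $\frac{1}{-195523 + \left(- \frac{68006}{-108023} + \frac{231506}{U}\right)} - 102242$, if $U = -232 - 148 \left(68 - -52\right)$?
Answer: $- \frac{19427640159661905842}{190016237541227} \approx -1.0224 \cdot 10^{5}$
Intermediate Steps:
$U = -17992$ ($U = -232 - 148 \left(68 + 52\right) = -232 - 17760 = -17992$)
$\frac{1}{-195523 + \left(- \frac{68006}{-108023} + \frac{231506}{U}\right)} - 102242 = \frac{1}{-195523 + \left(- \frac{68006}{-108023} + \frac{231506}{-17992}\right)} - 102242 = \frac{1}{-195523 + \left(\left(-68006\right) \left(- \frac{1}{108023}\right) + 231506 \left(- \frac{1}{17992}\right)\right)} - 102242 = \frac{1}{-195523 + \left(\frac{68006}{108023} - \frac{115753}{8996}\right)} - 102242 = \frac{1}{-195523 - \frac{11892204343}{971774908}} - 102242 = \frac{1}{- \frac{190016237541227}{971774908}} - 102242 = - \frac{971774908}{190016237541227} - 102242 = - \frac{19427640159661905842}{190016237541227}$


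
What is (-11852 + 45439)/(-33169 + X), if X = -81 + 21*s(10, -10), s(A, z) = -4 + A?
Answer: -33587/33124 ≈ -1.0140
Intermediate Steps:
X = 45 (X = -81 + 21*(-4 + 10) = -81 + 21*6 = -81 + 126 = 45)
(-11852 + 45439)/(-33169 + X) = (-11852 + 45439)/(-33169 + 45) = 33587/(-33124) = 33587*(-1/33124) = -33587/33124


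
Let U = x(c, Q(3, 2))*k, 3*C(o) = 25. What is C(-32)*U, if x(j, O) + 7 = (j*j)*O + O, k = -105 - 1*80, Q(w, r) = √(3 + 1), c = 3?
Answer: -60125/3 ≈ -20042.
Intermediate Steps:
Q(w, r) = 2 (Q(w, r) = √4 = 2)
k = -185 (k = -105 - 80 = -185)
x(j, O) = -7 + O + O*j² (x(j, O) = -7 + ((j*j)*O + O) = -7 + (j²*O + O) = -7 + (O*j² + O) = -7 + (O + O*j²) = -7 + O + O*j²)
C(o) = 25/3 (C(o) = (⅓)*25 = 25/3)
U = -2405 (U = (-7 + 2 + 2*3²)*(-185) = (-7 + 2 + 2*9)*(-185) = (-7 + 2 + 18)*(-185) = 13*(-185) = -2405)
C(-32)*U = (25/3)*(-2405) = -60125/3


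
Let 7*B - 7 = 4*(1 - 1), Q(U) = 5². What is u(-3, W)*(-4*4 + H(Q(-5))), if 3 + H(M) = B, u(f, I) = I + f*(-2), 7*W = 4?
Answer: -828/7 ≈ -118.29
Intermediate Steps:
W = 4/7 (W = (⅐)*4 = 4/7 ≈ 0.57143)
u(f, I) = I - 2*f
Q(U) = 25
B = 1 (B = 1 + (4*(1 - 1))/7 = 1 + (4*0)/7 = 1 + (⅐)*0 = 1 + 0 = 1)
H(M) = -2 (H(M) = -3 + 1 = -2)
u(-3, W)*(-4*4 + H(Q(-5))) = (4/7 - 2*(-3))*(-4*4 - 2) = (4/7 + 6)*(-16 - 2) = (46/7)*(-18) = -828/7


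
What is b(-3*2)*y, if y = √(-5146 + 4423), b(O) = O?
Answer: -6*I*√723 ≈ -161.33*I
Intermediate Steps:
y = I*√723 (y = √(-723) = I*√723 ≈ 26.889*I)
b(-3*2)*y = (-3*2)*(I*√723) = -6*I*√723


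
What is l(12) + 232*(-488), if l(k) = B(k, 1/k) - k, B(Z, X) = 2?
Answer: -113226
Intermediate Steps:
l(k) = 2 - k
l(12) + 232*(-488) = (2 - 1*12) + 232*(-488) = (2 - 12) - 113216 = -10 - 113216 = -113226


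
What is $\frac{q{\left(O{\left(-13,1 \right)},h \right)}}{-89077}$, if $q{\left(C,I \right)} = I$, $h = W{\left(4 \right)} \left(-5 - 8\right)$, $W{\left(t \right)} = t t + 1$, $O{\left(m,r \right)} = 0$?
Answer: $\frac{221}{89077} \approx 0.002481$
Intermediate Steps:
$W{\left(t \right)} = 1 + t^{2}$ ($W{\left(t \right)} = t^{2} + 1 = 1 + t^{2}$)
$h = -221$ ($h = \left(1 + 4^{2}\right) \left(-5 - 8\right) = \left(1 + 16\right) \left(-13\right) = 17 \left(-13\right) = -221$)
$\frac{q{\left(O{\left(-13,1 \right)},h \right)}}{-89077} = - \frac{221}{-89077} = \left(-221\right) \left(- \frac{1}{89077}\right) = \frac{221}{89077}$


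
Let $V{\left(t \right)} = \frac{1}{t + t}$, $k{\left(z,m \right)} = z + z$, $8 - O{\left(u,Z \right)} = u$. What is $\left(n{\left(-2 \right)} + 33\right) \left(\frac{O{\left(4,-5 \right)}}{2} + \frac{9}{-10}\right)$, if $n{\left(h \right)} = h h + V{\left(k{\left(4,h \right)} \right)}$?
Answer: $\frac{6523}{160} \approx 40.769$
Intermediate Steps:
$O{\left(u,Z \right)} = 8 - u$
$k{\left(z,m \right)} = 2 z$
$V{\left(t \right)} = \frac{1}{2 t}$
$n{\left(h \right)} = \frac{1}{16} + h^{2}$ ($n{\left(h \right)} = h h + \frac{1}{2 \cdot 2 \cdot 4} = h^{2} + \frac{1}{2 \cdot 8} = h^{2} + \frac{1}{2} \cdot \frac{1}{8} = h^{2} + \frac{1}{16} = \frac{1}{16} + h^{2}$)
$\left(n{\left(-2 \right)} + 33\right) \left(\frac{O{\left(4,-5 \right)}}{2} + \frac{9}{-10}\right) = \left(\left(\frac{1}{16} + \left(-2\right)^{2}\right) + 33\right) \left(\frac{8 - 4}{2} + \frac{9}{-10}\right) = \left(\left(\frac{1}{16} + 4\right) + 33\right) \left(\left(8 - 4\right) \frac{1}{2} + 9 \left(- \frac{1}{10}\right)\right) = \left(\frac{65}{16} + 33\right) \left(4 \cdot \frac{1}{2} - \frac{9}{10}\right) = \frac{593 \left(2 - \frac{9}{10}\right)}{16} = \frac{593}{16} \cdot \frac{11}{10} = \frac{6523}{160}$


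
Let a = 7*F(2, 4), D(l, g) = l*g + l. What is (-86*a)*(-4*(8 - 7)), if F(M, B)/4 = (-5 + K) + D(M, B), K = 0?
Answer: 48160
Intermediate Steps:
D(l, g) = l + g*l (D(l, g) = g*l + l = l + g*l)
F(M, B) = -20 + 4*M*(1 + B) (F(M, B) = 4*((-5 + 0) + M*(1 + B)) = 4*(-5 + M*(1 + B)) = -20 + 4*M*(1 + B))
a = 140 (a = 7*(-20 + 4*2*(1 + 4)) = 7*(-20 + 4*2*5) = 7*(-20 + 40) = 7*20 = 140)
(-86*a)*(-4*(8 - 7)) = (-86*140)*(-4*(8 - 7)) = -(-48160) = -12040*(-4) = 48160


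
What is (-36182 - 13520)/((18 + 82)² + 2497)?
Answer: -49702/12497 ≈ -3.9771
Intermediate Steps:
(-36182 - 13520)/((18 + 82)² + 2497) = -49702/(100² + 2497) = -49702/(10000 + 2497) = -49702/12497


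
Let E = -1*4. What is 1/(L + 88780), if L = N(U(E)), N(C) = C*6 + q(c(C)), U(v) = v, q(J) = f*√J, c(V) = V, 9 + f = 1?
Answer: 22189/1969406948 + I/492351737 ≈ 1.1267e-5 + 2.0311e-9*I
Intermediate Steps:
f = -8 (f = -9 + 1 = -8)
q(J) = -8*√J
E = -4
N(C) = -8*√C + 6*C (N(C) = C*6 - 8*√C = 6*C - 8*√C = -8*√C + 6*C)
L = -24 - 16*I (L = -16*I + 6*(-4) = -16*I - 24 = -24 - 16*I ≈ -24.0 - 16.0*I)
1/(L + 88780) = 1/((-24 - 16*I) + 88780) = 1/(88756 - 16*I) = (88756 + 16*I)/7877627792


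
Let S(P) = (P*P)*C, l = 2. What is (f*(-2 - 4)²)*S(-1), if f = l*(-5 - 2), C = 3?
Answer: -1512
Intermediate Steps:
S(P) = 3*P² (S(P) = (P*P)*3 = P²*3 = 3*P²)
f = -14 (f = 2*(-5 - 2) = 2*(-7) = -14)
(f*(-2 - 4)²)*S(-1) = (-14*(-2 - 4)²)*(3*(-1)²) = (-14*(-6)²)*(3*1) = -14*36*3 = -504*3 = -1512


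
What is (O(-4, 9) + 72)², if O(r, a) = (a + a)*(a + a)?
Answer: 156816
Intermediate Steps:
O(r, a) = 4*a² (O(r, a) = (2*a)*(2*a) = 4*a²)
(O(-4, 9) + 72)² = (4*9² + 72)² = (4*81 + 72)² = (324 + 72)² = 396² = 156816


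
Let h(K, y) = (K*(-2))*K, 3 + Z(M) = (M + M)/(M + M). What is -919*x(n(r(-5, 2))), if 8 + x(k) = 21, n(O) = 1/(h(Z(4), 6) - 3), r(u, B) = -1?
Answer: -11947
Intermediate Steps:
Z(M) = -2 (Z(M) = -3 + (M + M)/(M + M) = -3 + (2*M)/((2*M)) = -3 + (2*M)*(1/(2*M)) = -3 + 1 = -2)
h(K, y) = -2*K² (h(K, y) = (-2*K)*K = -2*K²)
n(O) = -1/11 (n(O) = 1/(-2*(-2)² - 3) = 1/(-2*4 - 3) = 1/(-8 - 3) = 1/(-11) = -1/11)
x(k) = 13 (x(k) = -8 + 21 = 13)
-919*x(n(r(-5, 2))) = -919*13 = -11947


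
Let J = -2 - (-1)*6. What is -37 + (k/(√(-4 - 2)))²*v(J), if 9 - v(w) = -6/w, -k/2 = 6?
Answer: -289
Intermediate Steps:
k = -12 (k = -2*6 = -12)
J = 4 (J = -2 - 1*(-6) = -2 + 6 = 4)
v(w) = 9 + 6/w (v(w) = 9 - (-6)/w = 9 + 6/w)
-37 + (k/(√(-4 - 2)))²*v(J) = -37 + (-12/√(-4 - 2))²*(9 + 6/4) = -37 + (-12*(-I*√6/6))²*(9 + 6*(¼)) = -37 + (-12*(-I*√6/6))²*(9 + 3/2) = -37 + (-(-2)*I*√6)²*(21/2) = -37 + (2*I*√6)²*(21/2) = -37 - 24*21/2 = -37 - 252 = -289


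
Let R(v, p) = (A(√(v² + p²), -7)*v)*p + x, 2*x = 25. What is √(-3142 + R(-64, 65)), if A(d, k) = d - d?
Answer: I*√12518/2 ≈ 55.942*I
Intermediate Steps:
A(d, k) = 0
x = 25/2 (x = (½)*25 = 25/2 ≈ 12.500)
R(v, p) = 25/2 (R(v, p) = (0*v)*p + 25/2 = 0*p + 25/2 = 0 + 25/2 = 25/2)
√(-3142 + R(-64, 65)) = √(-3142 + 25/2) = √(-6259/2) = I*√12518/2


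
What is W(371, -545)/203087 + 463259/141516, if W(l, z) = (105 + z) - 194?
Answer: 93992159389/28740059892 ≈ 3.2704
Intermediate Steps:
W(l, z) = -89 + z
W(371, -545)/203087 + 463259/141516 = (-89 - 545)/203087 + 463259/141516 = -634*1/203087 + 463259*(1/141516) = -634/203087 + 463259/141516 = 93992159389/28740059892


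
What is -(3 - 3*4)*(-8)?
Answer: -72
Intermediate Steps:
-(3 - 3*4)*(-8) = -(3 - 12)*(-8) = -1*(-9)*(-8) = 9*(-8) = -72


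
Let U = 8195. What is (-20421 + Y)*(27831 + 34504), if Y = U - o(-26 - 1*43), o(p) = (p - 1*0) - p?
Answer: -762107710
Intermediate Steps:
o(p) = 0 (o(p) = (p + 0) - p = p - p = 0)
Y = 8195 (Y = 8195 - 1*0 = 8195 + 0 = 8195)
(-20421 + Y)*(27831 + 34504) = (-20421 + 8195)*(27831 + 34504) = -12226*62335 = -762107710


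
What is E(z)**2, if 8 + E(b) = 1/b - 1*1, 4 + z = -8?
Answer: 11881/144 ≈ 82.507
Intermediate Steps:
z = -12 (z = -4 - 8 = -12)
E(b) = -9 + 1/b (E(b) = -8 + (1/b - 1*1) = -8 + (1/b - 1) = -8 + (-1 + 1/b) = -9 + 1/b)
E(z)**2 = (-9 + 1/(-12))**2 = (-9 - 1/12)**2 = (-109/12)**2 = 11881/144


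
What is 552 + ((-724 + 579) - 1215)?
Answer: -808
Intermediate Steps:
552 + ((-724 + 579) - 1215) = 552 + (-145 - 1215) = 552 - 1360 = -808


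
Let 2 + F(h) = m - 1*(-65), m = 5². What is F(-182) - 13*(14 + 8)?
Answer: -198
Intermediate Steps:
m = 25
F(h) = 88 (F(h) = -2 + (25 - 1*(-65)) = -2 + (25 + 65) = -2 + 90 = 88)
F(-182) - 13*(14 + 8) = 88 - 13*(14 + 8) = 88 - 13*22 = 88 - 1*286 = 88 - 286 = -198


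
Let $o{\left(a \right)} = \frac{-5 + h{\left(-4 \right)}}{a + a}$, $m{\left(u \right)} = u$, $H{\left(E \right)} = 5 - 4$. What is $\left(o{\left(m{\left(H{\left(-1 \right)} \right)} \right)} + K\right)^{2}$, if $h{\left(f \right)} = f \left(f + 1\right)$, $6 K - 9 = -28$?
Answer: $\frac{1}{9} \approx 0.11111$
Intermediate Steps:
$H{\left(E \right)} = 1$ ($H{\left(E \right)} = 5 - 4 = 1$)
$K = - \frac{19}{6}$ ($K = \frac{3}{2} + \frac{1}{6} \left(-28\right) = \frac{3}{2} - \frac{14}{3} = - \frac{19}{6} \approx -3.1667$)
$h{\left(f \right)} = f \left(1 + f\right)$
$o{\left(a \right)} = \frac{7}{2 a}$ ($o{\left(a \right)} = \frac{-5 - 4 \left(1 - 4\right)}{a + a} = \frac{-5 - -12}{2 a} = \left(-5 + 12\right) \frac{1}{2 a} = 7 \frac{1}{2 a} = \frac{7}{2 a}$)
$\left(o{\left(m{\left(H{\left(-1 \right)} \right)} \right)} + K\right)^{2} = \left(\frac{7}{2 \cdot 1} - \frac{19}{6}\right)^{2} = \left(\frac{7}{2} \cdot 1 - \frac{19}{6}\right)^{2} = \left(\frac{7}{2} - \frac{19}{6}\right)^{2} = \left(\frac{1}{3}\right)^{2} = \frac{1}{9}$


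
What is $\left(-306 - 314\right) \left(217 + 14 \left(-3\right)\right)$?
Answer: $-108500$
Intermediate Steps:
$\left(-306 - 314\right) \left(217 + 14 \left(-3\right)\right) = - 620 \left(217 - 42\right) = \left(-620\right) 175 = -108500$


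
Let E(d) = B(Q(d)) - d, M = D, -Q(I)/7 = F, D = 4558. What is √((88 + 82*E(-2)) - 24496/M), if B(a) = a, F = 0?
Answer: 2*√320233685/2279 ≈ 15.704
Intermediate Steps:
Q(I) = 0 (Q(I) = -7*0 = 0)
M = 4558
E(d) = -d (E(d) = 0 - d = -d)
√((88 + 82*E(-2)) - 24496/M) = √((88 + 82*(-1*(-2))) - 24496/4558) = √((88 + 82*2) - 24496*1/4558) = √((88 + 164) - 12248/2279) = √(252 - 12248/2279) = √(562060/2279) = 2*√320233685/2279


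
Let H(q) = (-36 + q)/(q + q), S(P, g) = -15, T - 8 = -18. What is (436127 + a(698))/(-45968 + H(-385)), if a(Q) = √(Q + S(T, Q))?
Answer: -335817790/35394939 - 770*√683/35394939 ≈ -9.4883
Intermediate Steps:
T = -10 (T = 8 - 18 = -10)
H(q) = (-36 + q)/(2*q) (H(q) = (-36 + q)/((2*q)) = (-36 + q)*(1/(2*q)) = (-36 + q)/(2*q))
a(Q) = √(-15 + Q) (a(Q) = √(Q - 15) = √(-15 + Q))
(436127 + a(698))/(-45968 + H(-385)) = (436127 + √(-15 + 698))/(-45968 + (½)*(-36 - 385)/(-385)) = (436127 + √683)/(-45968 + (½)*(-1/385)*(-421)) = (436127 + √683)/(-45968 + 421/770) = (436127 + √683)/(-35394939/770) = (436127 + √683)*(-770/35394939) = -335817790/35394939 - 770*√683/35394939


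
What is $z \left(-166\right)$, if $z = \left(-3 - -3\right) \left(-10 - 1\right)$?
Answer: $0$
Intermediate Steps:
$z = 0$ ($z = \left(-3 + 3\right) \left(-11\right) = 0 \left(-11\right) = 0$)
$z \left(-166\right) = 0 \left(-166\right) = 0$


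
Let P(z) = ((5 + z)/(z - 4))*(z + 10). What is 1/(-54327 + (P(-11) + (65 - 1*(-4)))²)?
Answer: -25/1240526 ≈ -2.0153e-5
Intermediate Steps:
P(z) = (5 + z)*(10 + z)/(-4 + z) (P(z) = ((5 + z)/(-4 + z))*(10 + z) = (5 + z)*(10 + z)/(-4 + z))
1/(-54327 + (P(-11) + (65 - 1*(-4)))²) = 1/(-54327 + ((50 + (-11)² + 15*(-11))/(-4 - 11) + (65 - 1*(-4)))²) = 1/(-54327 + ((50 + 121 - 165)/(-15) + (65 + 4))²) = 1/(-54327 + (-1/15*6 + 69)²) = 1/(-54327 + (-⅖ + 69)²) = 1/(-54327 + (343/5)²) = 1/(-54327 + 117649/25) = 1/(-1240526/25) = -25/1240526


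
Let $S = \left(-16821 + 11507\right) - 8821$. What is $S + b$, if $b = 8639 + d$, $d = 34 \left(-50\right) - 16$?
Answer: $-7212$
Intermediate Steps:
$d = -1716$ ($d = -1700 - 16 = -1716$)
$S = -14135$ ($S = -5314 - 8821 = -14135$)
$b = 6923$ ($b = 8639 - 1716 = 6923$)
$S + b = -14135 + 6923 = -7212$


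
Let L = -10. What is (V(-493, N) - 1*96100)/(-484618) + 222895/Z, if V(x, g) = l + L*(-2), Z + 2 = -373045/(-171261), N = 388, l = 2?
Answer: 9249716375448252/7395997607 ≈ 1.2506e+6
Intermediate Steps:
Z = 30523/171261 (Z = -2 - 373045/(-171261) = -2 - 373045*(-1/171261) = -2 + 373045/171261 = 30523/171261 ≈ 0.17823)
V(x, g) = 22 (V(x, g) = 2 - 10*(-2) = 2 + 20 = 22)
(V(-493, N) - 1*96100)/(-484618) + 222895/Z = (22 - 1*96100)/(-484618) + 222895/(30523/171261) = (22 - 96100)*(-1/484618) + 222895*(171261/30523) = -96078*(-1/484618) + 38173220595/30523 = 48039/242309 + 38173220595/30523 = 9249716375448252/7395997607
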